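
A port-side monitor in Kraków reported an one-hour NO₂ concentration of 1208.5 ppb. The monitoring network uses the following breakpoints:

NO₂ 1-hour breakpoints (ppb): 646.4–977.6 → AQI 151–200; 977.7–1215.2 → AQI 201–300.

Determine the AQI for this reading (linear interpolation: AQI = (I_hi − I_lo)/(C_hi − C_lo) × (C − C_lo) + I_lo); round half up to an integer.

297

NO₂: 1208.5 ∈ [977.7, 1215.2] ↔ index [201, 300].
201 + (1208.5−977.7)·(300−201)/(1215.2−977.7) = 201 + 230.8·99/237.5 ≈ 297.21, so AQI = 297.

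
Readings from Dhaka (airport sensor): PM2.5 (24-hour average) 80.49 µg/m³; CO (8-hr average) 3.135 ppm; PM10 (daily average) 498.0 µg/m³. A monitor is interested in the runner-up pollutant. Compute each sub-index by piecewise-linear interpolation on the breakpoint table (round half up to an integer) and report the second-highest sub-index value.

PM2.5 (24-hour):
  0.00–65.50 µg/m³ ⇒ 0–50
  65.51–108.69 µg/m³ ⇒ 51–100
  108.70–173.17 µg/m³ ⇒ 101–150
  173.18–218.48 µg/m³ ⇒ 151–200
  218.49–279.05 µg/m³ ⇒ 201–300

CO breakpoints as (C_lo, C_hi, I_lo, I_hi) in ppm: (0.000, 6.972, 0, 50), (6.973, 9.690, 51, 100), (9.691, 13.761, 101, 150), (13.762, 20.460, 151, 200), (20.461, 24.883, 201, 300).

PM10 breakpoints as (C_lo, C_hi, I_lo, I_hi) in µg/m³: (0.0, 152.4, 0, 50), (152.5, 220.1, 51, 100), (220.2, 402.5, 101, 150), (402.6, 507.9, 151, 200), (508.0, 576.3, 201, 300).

68

PM2.5: 80.49 lies in 65.51–108.69, so I_lo=51, I_hi=100, C_lo=65.51, C_hi=108.69.
(100−51)/(108.69−65.51) × (80.49−65.51) + 51 = 49/43.18 × 14.98 + 51 ≈ 68.00 → 68.
CO: 3.135 ∈ [0.000, 6.972] ↔ index [0, 50].
0 + (3.135−0.000)·(50−0)/(6.972−0.000) = 0 + 3.135·50/6.972 ≈ 22.48, so AQI = 22.
PM10: 498.0 ∈ [402.6, 507.9] ↔ index [151, 200].
151 + (498.0−402.6)·(200−151)/(507.9−402.6) = 151 + 95.4·49/105.3 ≈ 195.39, so AQI = 195.
Sub-indices: PM2.5→68, CO→22, PM10→195. Ranked high→low: 195, 68, 22. Second-highest sub-index = 68.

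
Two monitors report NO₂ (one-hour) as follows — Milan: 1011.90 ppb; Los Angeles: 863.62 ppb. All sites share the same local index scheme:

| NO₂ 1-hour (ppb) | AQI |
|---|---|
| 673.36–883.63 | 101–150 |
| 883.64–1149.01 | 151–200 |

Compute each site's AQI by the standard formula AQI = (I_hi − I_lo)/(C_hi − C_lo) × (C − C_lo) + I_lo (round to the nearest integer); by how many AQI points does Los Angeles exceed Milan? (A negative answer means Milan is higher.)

-30

Milan 1011.90: bracket 883.64–1149.01 → index 151–200; slope 49/265.37, offset 128.26.
AQI = 151 + 49/265.37·128.26 ≈ 174.68 ⇒ 175.
Los Angeles: 863.62 ∈ [673.36, 883.63] ↔ index [101, 150].
101 + (863.62−673.36)·(150−101)/(883.63−673.36) = 101 + 190.26·49/210.27 ≈ 145.34, so AQI = 145.
AQIs: Milan=175, Los Angeles=145. Los Angeles (145) − Milan (175) = -30.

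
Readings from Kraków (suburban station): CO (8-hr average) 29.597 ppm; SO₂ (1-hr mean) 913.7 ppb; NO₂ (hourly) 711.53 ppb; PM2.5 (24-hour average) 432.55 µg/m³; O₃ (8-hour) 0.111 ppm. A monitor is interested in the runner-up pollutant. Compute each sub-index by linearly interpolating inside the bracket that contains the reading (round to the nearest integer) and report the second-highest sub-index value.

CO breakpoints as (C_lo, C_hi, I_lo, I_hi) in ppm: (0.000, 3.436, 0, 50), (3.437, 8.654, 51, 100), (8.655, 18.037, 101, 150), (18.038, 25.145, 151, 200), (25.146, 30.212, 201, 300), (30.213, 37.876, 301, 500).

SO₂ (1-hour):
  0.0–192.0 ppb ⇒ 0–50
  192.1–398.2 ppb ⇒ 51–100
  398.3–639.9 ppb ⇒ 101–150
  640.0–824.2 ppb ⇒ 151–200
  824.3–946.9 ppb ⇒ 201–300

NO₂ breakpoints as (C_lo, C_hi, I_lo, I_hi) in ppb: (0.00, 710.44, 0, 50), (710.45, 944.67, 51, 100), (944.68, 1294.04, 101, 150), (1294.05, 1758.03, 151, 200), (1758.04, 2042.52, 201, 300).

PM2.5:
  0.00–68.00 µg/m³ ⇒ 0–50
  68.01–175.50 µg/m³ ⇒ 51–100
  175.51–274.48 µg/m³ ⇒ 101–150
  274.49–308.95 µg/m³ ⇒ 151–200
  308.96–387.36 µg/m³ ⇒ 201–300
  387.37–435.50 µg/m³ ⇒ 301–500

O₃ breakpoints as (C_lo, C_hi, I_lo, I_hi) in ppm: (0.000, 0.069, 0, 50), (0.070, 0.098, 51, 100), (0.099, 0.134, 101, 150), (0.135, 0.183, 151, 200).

CO 29.597: bracket 25.146–30.212 → index 201–300; slope 99/5.066, offset 4.451.
AQI = 201 + 99/5.066·4.451 ≈ 287.98 ⇒ 288.
SO₂: 913.7 lies in 824.3–946.9, so I_lo=201, I_hi=300, C_lo=824.3, C_hi=946.9.
(300−201)/(946.9−824.3) × (913.7−824.3) + 201 = 99/122.6 × 89.4 + 201 ≈ 273.19 → 273.
NO₂: 711.53 lies in 710.45–944.67, so I_lo=51, I_hi=100, C_lo=710.45, C_hi=944.67.
(100−51)/(944.67−710.45) × (711.53−710.45) + 51 = 49/234.22 × 1.08 + 51 ≈ 51.23 → 51.
PM2.5: row 387.37–435.50 (AQI 301–500). (500−301)·(432.55−387.37)/(435.50−387.37) + 301 = 199·45.18/48.13 + 301 ≈ 487.80 → 488.
O₃: row 0.099–0.134 (AQI 101–150). (150−101)·(0.111−0.099)/(0.134−0.099) + 101 = 49·0.012/0.035 + 101 ≈ 117.80 → 118.
Sub-indices: CO→288, SO₂→273, NO₂→51, PM2.5→488, O₃→118. Ranked high→low: 488, 288, 273, 118, 51. Second-highest sub-index = 288.

288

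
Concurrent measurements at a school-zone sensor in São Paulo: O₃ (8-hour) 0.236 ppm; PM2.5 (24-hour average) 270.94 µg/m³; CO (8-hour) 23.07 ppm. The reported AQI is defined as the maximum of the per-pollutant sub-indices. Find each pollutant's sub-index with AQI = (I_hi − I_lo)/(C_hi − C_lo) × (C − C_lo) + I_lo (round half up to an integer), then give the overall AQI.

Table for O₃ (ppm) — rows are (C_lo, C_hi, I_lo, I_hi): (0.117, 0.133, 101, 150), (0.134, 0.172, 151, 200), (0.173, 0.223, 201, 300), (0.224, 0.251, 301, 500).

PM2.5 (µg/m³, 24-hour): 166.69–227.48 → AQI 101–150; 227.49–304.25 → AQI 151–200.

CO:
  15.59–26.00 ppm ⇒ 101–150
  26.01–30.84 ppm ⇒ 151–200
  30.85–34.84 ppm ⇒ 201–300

O₃: 0.236 lies in 0.224–0.251, so I_lo=301, I_hi=500, C_lo=0.224, C_hi=0.251.
(500−301)/(0.251−0.224) × (0.236−0.224) + 301 = 199/0.027 × 0.012 + 301 ≈ 389.44 → 389.
PM2.5: 270.94 ∈ [227.49, 304.25] ↔ index [151, 200].
151 + (270.94−227.49)·(200−151)/(304.25−227.49) = 151 + 43.45·49/76.76 ≈ 178.74, so AQI = 179.
CO 23.07: bracket 15.59–26.00 → index 101–150; slope 49/10.41, offset 7.48.
AQI = 101 + 49/10.41·7.48 ≈ 136.21 ⇒ 136.
Sub-indices: O₃→389, PM2.5→179, CO→136. Overall AQI = max = 389; dominant pollutant is O₃.

389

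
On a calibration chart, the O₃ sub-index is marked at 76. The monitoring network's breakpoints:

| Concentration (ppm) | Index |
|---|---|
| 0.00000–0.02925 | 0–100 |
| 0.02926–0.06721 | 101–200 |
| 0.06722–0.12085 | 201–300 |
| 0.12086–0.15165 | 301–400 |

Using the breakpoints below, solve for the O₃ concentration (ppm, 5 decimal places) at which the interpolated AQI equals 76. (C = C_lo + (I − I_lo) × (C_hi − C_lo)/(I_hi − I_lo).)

AQI 76 lies in the 0–100 band, which corresponds to 0.00000–0.02925 ppm.
C = 0.00000 + (76−0)×(0.02925−0.00000)/(100−0) = 0.00000 + 76×0.02925/100 ≈ 0.0222300 ppm → 0.02223 ppm to 5 dp.

0.02223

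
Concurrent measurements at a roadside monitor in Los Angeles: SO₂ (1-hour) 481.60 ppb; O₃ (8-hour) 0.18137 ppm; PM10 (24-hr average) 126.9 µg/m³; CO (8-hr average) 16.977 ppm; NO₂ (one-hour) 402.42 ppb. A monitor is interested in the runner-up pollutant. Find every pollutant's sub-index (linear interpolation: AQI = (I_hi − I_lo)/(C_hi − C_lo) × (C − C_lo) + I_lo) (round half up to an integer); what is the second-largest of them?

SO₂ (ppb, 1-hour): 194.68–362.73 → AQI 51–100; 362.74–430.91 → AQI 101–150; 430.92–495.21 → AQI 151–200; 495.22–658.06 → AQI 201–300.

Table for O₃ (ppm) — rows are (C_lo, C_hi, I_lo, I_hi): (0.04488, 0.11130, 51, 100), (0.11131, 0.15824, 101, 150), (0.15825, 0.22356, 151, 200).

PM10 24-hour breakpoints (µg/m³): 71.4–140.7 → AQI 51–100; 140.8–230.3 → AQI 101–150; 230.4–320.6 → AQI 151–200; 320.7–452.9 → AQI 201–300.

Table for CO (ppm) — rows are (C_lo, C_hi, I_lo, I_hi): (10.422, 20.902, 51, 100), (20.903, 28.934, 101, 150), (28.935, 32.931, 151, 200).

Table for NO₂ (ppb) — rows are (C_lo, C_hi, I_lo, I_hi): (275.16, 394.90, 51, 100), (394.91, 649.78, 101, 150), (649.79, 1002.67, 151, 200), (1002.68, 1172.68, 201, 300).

SO₂ 481.60: bracket 430.92–495.21 → index 151–200; slope 49/64.29, offset 50.68.
AQI = 151 + 49/64.29·50.68 ≈ 189.63 ⇒ 190.
O₃ 0.18137: bracket 0.15825–0.22356 → index 151–200; slope 49/0.06531, offset 0.02312.
AQI = 151 + 49/0.06531·0.02312 ≈ 168.35 ⇒ 168.
PM10: 126.9 lies in 71.4–140.7, so I_lo=51, I_hi=100, C_lo=71.4, C_hi=140.7.
(100−51)/(140.7−71.4) × (126.9−71.4) + 51 = 49/69.3 × 55.5 + 51 ≈ 90.24 → 90.
CO: 16.977 ∈ [10.422, 20.902] ↔ index [51, 100].
51 + (16.977−10.422)·(100−51)/(20.902−10.422) = 51 + 6.555·49/10.480 ≈ 81.65, so AQI = 82.
NO₂: 402.42 lies in 394.91–649.78, so I_lo=101, I_hi=150, C_lo=394.91, C_hi=649.78.
(150−101)/(649.78−394.91) × (402.42−394.91) + 101 = 49/254.87 × 7.51 + 101 ≈ 102.44 → 102.
Sub-indices: SO₂→190, O₃→168, PM10→90, CO→82, NO₂→102. Ranked high→low: 190, 168, 102, 90, 82. Second-highest sub-index = 168.

168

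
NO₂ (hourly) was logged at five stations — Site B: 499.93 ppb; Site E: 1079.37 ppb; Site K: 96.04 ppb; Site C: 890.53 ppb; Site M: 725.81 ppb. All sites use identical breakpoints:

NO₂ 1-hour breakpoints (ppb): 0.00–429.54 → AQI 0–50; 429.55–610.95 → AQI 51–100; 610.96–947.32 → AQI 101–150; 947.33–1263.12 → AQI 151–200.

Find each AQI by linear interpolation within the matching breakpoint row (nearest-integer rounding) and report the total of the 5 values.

Site B: 499.93 ∈ [429.55, 610.95] ↔ index [51, 100].
51 + (499.93−429.55)·(100−51)/(610.95−429.55) = 51 + 70.38·49/181.40 ≈ 70.01, so AQI = 70.
Site E 1079.37: bracket 947.33–1263.12 → index 151–200; slope 49/315.79, offset 132.04.
AQI = 151 + 49/315.79·132.04 ≈ 171.49 ⇒ 171.
Site K: row 0.00–429.54 (AQI 0–50). (50−0)·(96.04−0.00)/(429.54−0.00) + 0 = 50·96.04/429.54 + 0 ≈ 11.18 → 11.
Site C: 890.53 lies in 610.96–947.32, so I_lo=101, I_hi=150, C_lo=610.96, C_hi=947.32.
(150−101)/(947.32−610.96) × (890.53−610.96) + 101 = 49/336.36 × 279.57 + 101 ≈ 141.73 → 142.
Site M: 725.81 ∈ [610.96, 947.32] ↔ index [101, 150].
101 + (725.81−610.96)·(150−101)/(947.32−610.96) = 101 + 114.85·49/336.36 ≈ 117.73, so AQI = 118.
AQIs: Site B=70, Site E=171, Site K=11, Site C=142, Site M=118. Sum = 70 + 171 + 11 + 142 + 118 = 512.

512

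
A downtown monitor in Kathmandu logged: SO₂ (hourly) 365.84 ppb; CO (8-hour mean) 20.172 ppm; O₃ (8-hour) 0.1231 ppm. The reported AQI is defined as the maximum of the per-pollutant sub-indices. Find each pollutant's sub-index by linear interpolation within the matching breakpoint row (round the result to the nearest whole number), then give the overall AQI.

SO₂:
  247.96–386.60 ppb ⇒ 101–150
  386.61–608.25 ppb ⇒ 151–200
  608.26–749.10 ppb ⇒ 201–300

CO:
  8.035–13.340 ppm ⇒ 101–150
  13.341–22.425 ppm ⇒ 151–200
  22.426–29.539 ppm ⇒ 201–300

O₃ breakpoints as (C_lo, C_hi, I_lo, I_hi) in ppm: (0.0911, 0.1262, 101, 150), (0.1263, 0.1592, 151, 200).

188

SO₂: 365.84 ∈ [247.96, 386.60] ↔ index [101, 150].
101 + (365.84−247.96)·(150−101)/(386.60−247.96) = 101 + 117.88·49/138.64 ≈ 142.66, so AQI = 143.
CO 20.172: bracket 13.341–22.425 → index 151–200; slope 49/9.084, offset 6.831.
AQI = 151 + 49/9.084·6.831 ≈ 187.85 ⇒ 188.
O₃: row 0.0911–0.1262 (AQI 101–150). (150−101)·(0.1231−0.0911)/(0.1262−0.0911) + 101 = 49·0.0320/0.0351 + 101 ≈ 145.67 → 146.
Sub-indices: SO₂→143, CO→188, O₃→146. Overall AQI = max = 188; dominant pollutant is CO.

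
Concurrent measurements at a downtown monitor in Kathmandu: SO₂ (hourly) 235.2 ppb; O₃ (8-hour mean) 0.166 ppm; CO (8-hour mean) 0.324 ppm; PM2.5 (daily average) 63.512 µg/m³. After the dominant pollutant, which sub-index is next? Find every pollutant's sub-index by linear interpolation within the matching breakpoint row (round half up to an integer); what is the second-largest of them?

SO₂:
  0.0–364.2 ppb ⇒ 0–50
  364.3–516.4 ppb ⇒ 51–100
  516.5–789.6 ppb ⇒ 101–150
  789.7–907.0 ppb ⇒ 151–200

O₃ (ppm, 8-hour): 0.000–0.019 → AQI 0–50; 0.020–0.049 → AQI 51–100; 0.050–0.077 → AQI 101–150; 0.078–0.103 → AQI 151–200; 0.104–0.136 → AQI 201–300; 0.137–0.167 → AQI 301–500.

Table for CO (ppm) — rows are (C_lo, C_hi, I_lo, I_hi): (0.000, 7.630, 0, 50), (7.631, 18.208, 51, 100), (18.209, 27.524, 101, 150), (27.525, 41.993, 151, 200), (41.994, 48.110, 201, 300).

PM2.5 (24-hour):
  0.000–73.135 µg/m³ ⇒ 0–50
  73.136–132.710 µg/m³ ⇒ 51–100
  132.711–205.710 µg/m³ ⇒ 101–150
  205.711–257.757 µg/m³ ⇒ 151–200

SO₂ 235.2: bracket 0.0–364.2 → index 0–50; slope 50/364.2, offset 235.2.
AQI = 0 + 50/364.2·235.2 ≈ 32.29 ⇒ 32.
O₃: row 0.137–0.167 (AQI 301–500). (500−301)·(0.166−0.137)/(0.167−0.137) + 301 = 199·0.029/0.030 + 301 ≈ 493.37 → 493.
CO 0.324: bracket 0.000–7.630 → index 0–50; slope 50/7.630, offset 0.324.
AQI = 0 + 50/7.630·0.324 ≈ 2.12 ⇒ 2.
PM2.5: 63.512 ∈ [0.000, 73.135] ↔ index [0, 50].
0 + (63.512−0.000)·(50−0)/(73.135−0.000) = 0 + 63.512·50/73.135 ≈ 43.42, so AQI = 43.
Sub-indices: SO₂→32, O₃→493, CO→2, PM2.5→43. Ranked high→low: 493, 43, 32, 2. Second-highest sub-index = 43.

43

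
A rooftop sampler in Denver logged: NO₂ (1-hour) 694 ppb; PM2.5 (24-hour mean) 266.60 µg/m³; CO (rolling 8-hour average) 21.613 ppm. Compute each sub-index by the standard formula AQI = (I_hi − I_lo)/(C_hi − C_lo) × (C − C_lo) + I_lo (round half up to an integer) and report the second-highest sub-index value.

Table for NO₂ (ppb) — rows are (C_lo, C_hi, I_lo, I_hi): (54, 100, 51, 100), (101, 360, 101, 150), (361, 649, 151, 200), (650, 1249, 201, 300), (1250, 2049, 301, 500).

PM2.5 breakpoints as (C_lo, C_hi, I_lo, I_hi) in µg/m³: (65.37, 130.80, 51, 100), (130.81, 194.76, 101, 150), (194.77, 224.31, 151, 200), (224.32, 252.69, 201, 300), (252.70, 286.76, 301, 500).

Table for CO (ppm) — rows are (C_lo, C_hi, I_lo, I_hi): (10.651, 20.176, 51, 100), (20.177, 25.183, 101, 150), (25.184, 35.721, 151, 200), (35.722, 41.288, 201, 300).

NO₂: 694 lies in 650–1249, so I_lo=201, I_hi=300, C_lo=650, C_hi=1249.
(300−201)/(1249−650) × (694−650) + 201 = 99/599 × 44 + 201 ≈ 208.27 → 208.
PM2.5: row 252.70–286.76 (AQI 301–500). (500−301)·(266.60−252.70)/(286.76−252.70) + 301 = 199·13.90/34.06 + 301 ≈ 382.21 → 382.
CO 21.613: bracket 20.177–25.183 → index 101–150; slope 49/5.006, offset 1.436.
AQI = 101 + 49/5.006·1.436 ≈ 115.06 ⇒ 115.
Sub-indices: NO₂→208, PM2.5→382, CO→115. Ranked high→low: 382, 208, 115. Second-highest sub-index = 208.

208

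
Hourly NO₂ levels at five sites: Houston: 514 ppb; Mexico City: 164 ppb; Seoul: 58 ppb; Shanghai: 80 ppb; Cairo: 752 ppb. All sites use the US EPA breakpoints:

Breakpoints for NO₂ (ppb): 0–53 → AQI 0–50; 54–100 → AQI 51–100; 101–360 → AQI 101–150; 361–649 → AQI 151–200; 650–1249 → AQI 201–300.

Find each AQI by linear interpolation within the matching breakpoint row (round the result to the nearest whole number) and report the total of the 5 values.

642

Houston: 514 ∈ [361, 649] ↔ index [151, 200].
151 + (514−361)·(200−151)/(649−361) = 151 + 153·49/288 ≈ 177.03, so AQI = 177.
Mexico City 164: bracket 101–360 → index 101–150; slope 49/259, offset 63.
AQI = 101 + 49/259·63 ≈ 112.92 ⇒ 113.
Seoul: 58 ∈ [54, 100] ↔ index [51, 100].
51 + (58−54)·(100−51)/(100−54) = 51 + 4·49/46 ≈ 55.26, so AQI = 55.
Shanghai 80: bracket 54–100 → index 51–100; slope 49/46, offset 26.
AQI = 51 + 49/46·26 ≈ 78.70 ⇒ 79.
Cairo 752: bracket 650–1249 → index 201–300; slope 99/599, offset 102.
AQI = 201 + 99/599·102 ≈ 217.86 ⇒ 218.
AQIs: Houston=177, Mexico City=113, Seoul=55, Shanghai=79, Cairo=218. Sum = 177 + 113 + 55 + 79 + 218 = 642.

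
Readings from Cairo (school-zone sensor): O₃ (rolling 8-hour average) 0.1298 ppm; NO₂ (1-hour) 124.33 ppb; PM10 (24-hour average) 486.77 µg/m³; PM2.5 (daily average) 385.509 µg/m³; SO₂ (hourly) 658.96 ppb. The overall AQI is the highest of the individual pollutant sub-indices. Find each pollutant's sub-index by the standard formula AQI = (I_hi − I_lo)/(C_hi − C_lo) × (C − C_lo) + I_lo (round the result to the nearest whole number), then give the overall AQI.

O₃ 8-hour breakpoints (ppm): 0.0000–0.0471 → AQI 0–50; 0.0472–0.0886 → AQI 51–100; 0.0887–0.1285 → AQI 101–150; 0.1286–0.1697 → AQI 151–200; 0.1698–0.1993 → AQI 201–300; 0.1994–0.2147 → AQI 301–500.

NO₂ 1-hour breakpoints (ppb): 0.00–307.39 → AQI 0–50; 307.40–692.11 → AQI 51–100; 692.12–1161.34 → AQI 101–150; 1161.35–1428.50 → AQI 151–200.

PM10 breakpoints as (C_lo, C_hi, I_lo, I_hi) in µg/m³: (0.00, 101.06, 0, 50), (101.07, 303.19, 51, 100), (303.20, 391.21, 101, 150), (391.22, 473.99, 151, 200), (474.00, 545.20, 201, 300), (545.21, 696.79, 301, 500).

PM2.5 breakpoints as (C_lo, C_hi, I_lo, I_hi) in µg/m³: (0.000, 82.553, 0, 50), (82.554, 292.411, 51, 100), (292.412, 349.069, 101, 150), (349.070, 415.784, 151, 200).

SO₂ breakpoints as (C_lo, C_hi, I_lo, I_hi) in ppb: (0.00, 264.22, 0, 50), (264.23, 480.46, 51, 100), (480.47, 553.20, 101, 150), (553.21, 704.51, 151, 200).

219

O₃: 0.1298 ∈ [0.1286, 0.1697] ↔ index [151, 200].
151 + (0.1298−0.1286)·(200−151)/(0.1697−0.1286) = 151 + 0.0012·49/0.0411 ≈ 152.43, so AQI = 152.
NO₂ 124.33: bracket 0.00–307.39 → index 0–50; slope 50/307.39, offset 124.33.
AQI = 0 + 50/307.39·124.33 ≈ 20.22 ⇒ 20.
PM10: 486.77 ∈ [474.00, 545.20] ↔ index [201, 300].
201 + (486.77−474.00)·(300−201)/(545.20−474.00) = 201 + 12.77·99/71.20 ≈ 218.76, so AQI = 219.
PM2.5 385.509: bracket 349.070–415.784 → index 151–200; slope 49/66.714, offset 36.439.
AQI = 151 + 49/66.714·36.439 ≈ 177.76 ⇒ 178.
SO₂ 658.96: bracket 553.21–704.51 → index 151–200; slope 49/151.30, offset 105.75.
AQI = 151 + 49/151.30·105.75 ≈ 185.25 ⇒ 185.
Sub-indices: O₃→152, NO₂→20, PM10→219, PM2.5→178, SO₂→185. Overall AQI = max = 219; dominant pollutant is PM10.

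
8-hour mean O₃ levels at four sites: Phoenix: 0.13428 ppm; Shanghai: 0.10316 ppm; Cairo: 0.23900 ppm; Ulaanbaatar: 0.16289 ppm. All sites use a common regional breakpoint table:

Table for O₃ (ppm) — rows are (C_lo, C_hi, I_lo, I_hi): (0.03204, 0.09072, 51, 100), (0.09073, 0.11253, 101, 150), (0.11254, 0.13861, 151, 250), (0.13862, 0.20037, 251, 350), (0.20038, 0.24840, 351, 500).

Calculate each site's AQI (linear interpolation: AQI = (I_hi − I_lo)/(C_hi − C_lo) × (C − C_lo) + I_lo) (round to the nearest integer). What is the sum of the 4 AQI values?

Phoenix: 0.13428 lies in 0.11254–0.13861, so I_lo=151, I_hi=250, C_lo=0.11254, C_hi=0.13861.
(250−151)/(0.13861−0.11254) × (0.13428−0.11254) + 151 = 99/0.02607 × 0.02174 + 151 ≈ 233.56 → 234.
Shanghai 0.10316: bracket 0.09073–0.11253 → index 101–150; slope 49/0.02180, offset 0.01243.
AQI = 101 + 49/0.02180·0.01243 ≈ 128.94 ⇒ 129.
Cairo: row 0.20038–0.24840 (AQI 351–500). (500−351)·(0.23900−0.20038)/(0.24840−0.20038) + 351 = 149·0.03862/0.04802 + 351 ≈ 470.83 → 471.
Ulaanbaatar: row 0.13862–0.20037 (AQI 251–350). (350−251)·(0.16289−0.13862)/(0.20037−0.13862) + 251 = 99·0.02427/0.06175 + 251 ≈ 289.91 → 290.
AQIs: Phoenix=234, Shanghai=129, Cairo=471, Ulaanbaatar=290. Sum = 234 + 129 + 471 + 290 = 1124.

1124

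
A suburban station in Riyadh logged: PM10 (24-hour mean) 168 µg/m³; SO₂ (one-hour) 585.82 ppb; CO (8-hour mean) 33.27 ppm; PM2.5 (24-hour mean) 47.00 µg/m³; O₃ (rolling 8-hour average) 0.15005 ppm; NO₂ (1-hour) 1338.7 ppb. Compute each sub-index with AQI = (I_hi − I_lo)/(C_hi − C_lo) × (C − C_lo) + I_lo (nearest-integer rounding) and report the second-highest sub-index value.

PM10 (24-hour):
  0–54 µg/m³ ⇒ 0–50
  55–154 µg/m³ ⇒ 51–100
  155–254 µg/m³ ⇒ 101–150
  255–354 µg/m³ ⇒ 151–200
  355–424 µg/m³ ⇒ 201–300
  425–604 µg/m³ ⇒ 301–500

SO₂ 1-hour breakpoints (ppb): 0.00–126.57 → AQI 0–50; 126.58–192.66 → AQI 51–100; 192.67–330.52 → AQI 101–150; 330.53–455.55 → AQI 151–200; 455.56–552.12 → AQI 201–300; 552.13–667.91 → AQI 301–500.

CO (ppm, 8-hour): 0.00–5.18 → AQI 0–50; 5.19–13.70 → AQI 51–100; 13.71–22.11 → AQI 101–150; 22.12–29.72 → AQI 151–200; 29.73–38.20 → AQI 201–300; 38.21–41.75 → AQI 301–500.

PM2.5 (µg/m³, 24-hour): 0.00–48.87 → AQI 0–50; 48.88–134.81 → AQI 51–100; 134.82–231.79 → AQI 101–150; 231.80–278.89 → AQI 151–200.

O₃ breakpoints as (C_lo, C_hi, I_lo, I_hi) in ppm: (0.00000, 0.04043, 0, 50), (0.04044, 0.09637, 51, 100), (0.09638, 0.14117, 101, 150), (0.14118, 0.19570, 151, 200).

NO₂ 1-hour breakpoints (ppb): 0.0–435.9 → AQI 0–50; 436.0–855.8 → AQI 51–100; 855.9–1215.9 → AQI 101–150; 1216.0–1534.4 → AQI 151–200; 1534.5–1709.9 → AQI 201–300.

PM10: row 155–254 (AQI 101–150). (150−101)·(168−155)/(254−155) + 101 = 49·13/99 + 101 ≈ 107.43 → 107.
SO₂: row 552.13–667.91 (AQI 301–500). (500−301)·(585.82−552.13)/(667.91−552.13) + 301 = 199·33.69/115.78 + 301 ≈ 358.91 → 359.
CO 33.27: bracket 29.73–38.20 → index 201–300; slope 99/8.47, offset 3.54.
AQI = 201 + 99/8.47·3.54 ≈ 242.38 ⇒ 242.
PM2.5 47.00: bracket 0.00–48.87 → index 0–50; slope 50/48.87, offset 47.00.
AQI = 0 + 50/48.87·47.00 ≈ 48.09 ⇒ 48.
O₃: 0.15005 lies in 0.14118–0.19570, so I_lo=151, I_hi=200, C_lo=0.14118, C_hi=0.19570.
(200−151)/(0.19570−0.14118) × (0.15005−0.14118) + 151 = 49/0.05452 × 0.00887 + 151 ≈ 158.97 → 159.
NO₂: 1338.7 lies in 1216.0–1534.4, so I_lo=151, I_hi=200, C_lo=1216.0, C_hi=1534.4.
(200−151)/(1534.4−1216.0) × (1338.7−1216.0) + 151 = 49/318.4 × 122.7 + 151 ≈ 169.88 → 170.
Sub-indices: PM10→107, SO₂→359, CO→242, PM2.5→48, O₃→159, NO₂→170. Ranked high→low: 359, 242, 170, 159, 107, 48. Second-highest sub-index = 242.

242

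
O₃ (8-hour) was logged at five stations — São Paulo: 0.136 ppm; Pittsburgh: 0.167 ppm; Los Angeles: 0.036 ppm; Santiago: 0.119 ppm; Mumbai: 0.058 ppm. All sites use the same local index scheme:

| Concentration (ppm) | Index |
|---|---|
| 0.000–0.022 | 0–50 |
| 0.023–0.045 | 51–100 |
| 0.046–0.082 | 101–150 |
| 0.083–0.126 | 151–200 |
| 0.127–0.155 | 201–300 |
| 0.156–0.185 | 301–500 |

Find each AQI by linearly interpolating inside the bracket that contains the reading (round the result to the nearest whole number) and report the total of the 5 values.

998

São Paulo: 0.136 lies in 0.127–0.155, so I_lo=201, I_hi=300, C_lo=0.127, C_hi=0.155.
(300−201)/(0.155−0.127) × (0.136−0.127) + 201 = 99/0.028 × 0.009 + 201 ≈ 232.82 → 233.
Pittsburgh: 0.167 ∈ [0.156, 0.185] ↔ index [301, 500].
301 + (0.167−0.156)·(500−301)/(0.185−0.156) = 301 + 0.011·199/0.029 ≈ 376.48, so AQI = 376.
Los Angeles: row 0.023–0.045 (AQI 51–100). (100−51)·(0.036−0.023)/(0.045−0.023) + 51 = 49·0.013/0.022 + 51 ≈ 79.95 → 80.
Santiago: row 0.083–0.126 (AQI 151–200). (200−151)·(0.119−0.083)/(0.126−0.083) + 151 = 49·0.036/0.043 + 151 ≈ 192.02 → 192.
Mumbai: row 0.046–0.082 (AQI 101–150). (150−101)·(0.058−0.046)/(0.082−0.046) + 101 = 49·0.012/0.036 + 101 ≈ 117.33 → 117.
AQIs: São Paulo=233, Pittsburgh=376, Los Angeles=80, Santiago=192, Mumbai=117. Sum = 233 + 376 + 80 + 192 + 117 = 998.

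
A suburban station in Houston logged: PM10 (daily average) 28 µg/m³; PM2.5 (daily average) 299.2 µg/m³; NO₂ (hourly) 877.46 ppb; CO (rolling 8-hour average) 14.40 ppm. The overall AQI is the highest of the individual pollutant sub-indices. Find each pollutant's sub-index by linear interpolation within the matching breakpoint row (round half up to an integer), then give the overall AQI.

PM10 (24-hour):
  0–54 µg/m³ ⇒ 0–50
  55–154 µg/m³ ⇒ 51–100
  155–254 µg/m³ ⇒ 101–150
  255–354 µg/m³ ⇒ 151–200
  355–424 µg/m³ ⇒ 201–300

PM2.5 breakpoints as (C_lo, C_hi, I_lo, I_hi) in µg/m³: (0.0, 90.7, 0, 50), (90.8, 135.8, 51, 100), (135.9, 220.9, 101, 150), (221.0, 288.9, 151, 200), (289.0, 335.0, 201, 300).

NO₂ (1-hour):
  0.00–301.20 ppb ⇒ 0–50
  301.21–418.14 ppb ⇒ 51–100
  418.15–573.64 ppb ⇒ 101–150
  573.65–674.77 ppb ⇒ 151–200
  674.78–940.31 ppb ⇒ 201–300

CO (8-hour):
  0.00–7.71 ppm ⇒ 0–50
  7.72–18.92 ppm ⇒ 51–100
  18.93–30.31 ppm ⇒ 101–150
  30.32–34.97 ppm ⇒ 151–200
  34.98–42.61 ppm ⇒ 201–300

PM10: 28 ∈ [0, 54] ↔ index [0, 50].
0 + (28−0)·(50−0)/(54−0) = 0 + 28·50/54 ≈ 25.93, so AQI = 26.
PM2.5: 299.2 ∈ [289.0, 335.0] ↔ index [201, 300].
201 + (299.2−289.0)·(300−201)/(335.0−289.0) = 201 + 10.2·99/46.0 ≈ 222.95, so AQI = 223.
NO₂: 877.46 lies in 674.78–940.31, so I_lo=201, I_hi=300, C_lo=674.78, C_hi=940.31.
(300−201)/(940.31−674.78) × (877.46−674.78) + 201 = 99/265.53 × 202.68 + 201 ≈ 276.57 → 277.
CO: 14.40 lies in 7.72–18.92, so I_lo=51, I_hi=100, C_lo=7.72, C_hi=18.92.
(100−51)/(18.92−7.72) × (14.40−7.72) + 51 = 49/11.20 × 6.68 + 51 ≈ 80.23 → 80.
Sub-indices: PM10→26, PM2.5→223, NO₂→277, CO→80. Overall AQI = max = 277; dominant pollutant is NO₂.

277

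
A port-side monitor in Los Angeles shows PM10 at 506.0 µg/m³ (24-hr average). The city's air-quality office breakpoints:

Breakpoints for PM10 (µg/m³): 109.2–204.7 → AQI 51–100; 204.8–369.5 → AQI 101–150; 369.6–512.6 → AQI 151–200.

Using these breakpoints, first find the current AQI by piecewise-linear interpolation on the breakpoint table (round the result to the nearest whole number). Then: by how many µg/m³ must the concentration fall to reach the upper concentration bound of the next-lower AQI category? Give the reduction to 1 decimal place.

PM10 506.0: bracket 369.6–512.6 → index 151–200; slope 49/143.0, offset 136.4.
AQI = 151 + 49/143.0·136.4 ≈ 197.74 ⇒ 198.
Current AQI 198 is in the Unhealthy range (151–200). The next-lower category tops out at AQI 150, whose upper concentration bound is 369.5 µg/m³.
Reduction needed = 506.0 − 369.5 = 136.5 µg/m³.

136.5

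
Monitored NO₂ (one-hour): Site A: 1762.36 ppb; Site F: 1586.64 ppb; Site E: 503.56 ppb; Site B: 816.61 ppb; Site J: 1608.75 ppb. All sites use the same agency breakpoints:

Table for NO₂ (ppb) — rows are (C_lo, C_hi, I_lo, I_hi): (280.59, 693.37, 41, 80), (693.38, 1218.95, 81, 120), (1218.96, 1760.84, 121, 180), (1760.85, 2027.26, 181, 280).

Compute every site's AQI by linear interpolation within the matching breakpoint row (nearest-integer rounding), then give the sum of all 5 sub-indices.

Site A: row 1760.85–2027.26 (AQI 181–280). (280−181)·(1762.36−1760.85)/(2027.26−1760.85) + 181 = 99·1.51/266.41 + 181 ≈ 181.56 → 182.
Site F: 1586.64 lies in 1218.96–1760.84, so I_lo=121, I_hi=180, C_lo=1218.96, C_hi=1760.84.
(180−121)/(1760.84−1218.96) × (1586.64−1218.96) + 121 = 59/541.88 × 367.68 + 121 ≈ 161.03 → 161.
Site E: row 280.59–693.37 (AQI 41–80). (80−41)·(503.56−280.59)/(693.37−280.59) + 41 = 39·222.97/412.78 + 41 ≈ 62.07 → 62.
Site B 816.61: bracket 693.38–1218.95 → index 81–120; slope 39/525.57, offset 123.23.
AQI = 81 + 39/525.57·123.23 ≈ 90.14 ⇒ 90.
Site J: 1608.75 ∈ [1218.96, 1760.84] ↔ index [121, 180].
121 + (1608.75−1218.96)·(180−121)/(1760.84−1218.96) = 121 + 389.79·59/541.88 ≈ 163.44, so AQI = 163.
AQIs: Site A=182, Site F=161, Site E=62, Site B=90, Site J=163. Sum = 182 + 161 + 62 + 90 + 163 = 658.

658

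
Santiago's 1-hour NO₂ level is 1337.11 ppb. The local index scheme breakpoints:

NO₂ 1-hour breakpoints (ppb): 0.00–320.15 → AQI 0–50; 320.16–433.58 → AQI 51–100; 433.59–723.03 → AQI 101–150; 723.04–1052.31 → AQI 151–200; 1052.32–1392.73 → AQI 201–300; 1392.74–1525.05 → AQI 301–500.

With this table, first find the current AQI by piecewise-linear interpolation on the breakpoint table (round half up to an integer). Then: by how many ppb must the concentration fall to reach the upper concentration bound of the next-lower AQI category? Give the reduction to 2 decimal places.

284.80

NO₂: 1337.11 lies in 1052.32–1392.73, so I_lo=201, I_hi=300, C_lo=1052.32, C_hi=1392.73.
(300−201)/(1392.73−1052.32) × (1337.11−1052.32) + 201 = 99/340.41 × 284.79 + 201 ≈ 283.82 → 284.
Current AQI 284 is in the Very Unhealthy range (201–300). The next-lower category tops out at AQI 200, whose upper concentration bound is 1052.31 ppb.
Reduction needed = 1337.11 − 1052.31 = 284.80 ppb.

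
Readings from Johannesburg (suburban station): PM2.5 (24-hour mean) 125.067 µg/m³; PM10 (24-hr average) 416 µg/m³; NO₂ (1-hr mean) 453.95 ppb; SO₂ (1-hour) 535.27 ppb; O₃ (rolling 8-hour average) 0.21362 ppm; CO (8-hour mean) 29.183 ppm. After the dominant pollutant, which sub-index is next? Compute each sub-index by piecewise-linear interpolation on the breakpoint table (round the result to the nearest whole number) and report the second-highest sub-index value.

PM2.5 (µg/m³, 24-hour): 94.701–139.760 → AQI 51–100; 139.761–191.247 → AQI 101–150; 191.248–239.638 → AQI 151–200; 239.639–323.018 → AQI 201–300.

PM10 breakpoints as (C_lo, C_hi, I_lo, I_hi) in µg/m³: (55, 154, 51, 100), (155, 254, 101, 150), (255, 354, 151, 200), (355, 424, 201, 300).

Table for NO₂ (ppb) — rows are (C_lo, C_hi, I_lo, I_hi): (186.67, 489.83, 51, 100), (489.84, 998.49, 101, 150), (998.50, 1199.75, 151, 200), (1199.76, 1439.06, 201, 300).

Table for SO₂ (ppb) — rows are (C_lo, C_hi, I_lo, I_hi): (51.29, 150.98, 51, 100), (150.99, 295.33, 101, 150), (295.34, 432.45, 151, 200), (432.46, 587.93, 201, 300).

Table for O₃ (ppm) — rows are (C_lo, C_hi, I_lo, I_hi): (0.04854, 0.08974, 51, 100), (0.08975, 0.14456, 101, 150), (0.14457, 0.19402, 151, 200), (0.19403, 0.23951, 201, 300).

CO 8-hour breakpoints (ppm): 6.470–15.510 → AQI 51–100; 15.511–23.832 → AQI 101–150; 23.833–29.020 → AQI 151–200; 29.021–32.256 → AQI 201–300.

266

PM2.5: row 94.701–139.760 (AQI 51–100). (100−51)·(125.067−94.701)/(139.760−94.701) + 51 = 49·30.366/45.059 + 51 ≈ 84.02 → 84.
PM10 416: bracket 355–424 → index 201–300; slope 99/69, offset 61.
AQI = 201 + 99/69·61 ≈ 288.52 ⇒ 289.
NO₂: 453.95 lies in 186.67–489.83, so I_lo=51, I_hi=100, C_lo=186.67, C_hi=489.83.
(100−51)/(489.83−186.67) × (453.95−186.67) + 51 = 49/303.16 × 267.28 + 51 ≈ 94.20 → 94.
SO₂: row 432.46–587.93 (AQI 201–300). (300−201)·(535.27−432.46)/(587.93−432.46) + 201 = 99·102.81/155.47 + 201 ≈ 266.47 → 266.
O₃: 0.21362 lies in 0.19403–0.23951, so I_lo=201, I_hi=300, C_lo=0.19403, C_hi=0.23951.
(300−201)/(0.23951−0.19403) × (0.21362−0.19403) + 201 = 99/0.04548 × 0.01959 + 201 ≈ 243.64 → 244.
CO 29.183: bracket 29.021–32.256 → index 201–300; slope 99/3.235, offset 0.162.
AQI = 201 + 99/3.235·0.162 ≈ 205.96 ⇒ 206.
Sub-indices: PM2.5→84, PM10→289, NO₂→94, SO₂→266, O₃→244, CO→206. Ranked high→low: 289, 266, 244, 206, 94, 84. Second-highest sub-index = 266.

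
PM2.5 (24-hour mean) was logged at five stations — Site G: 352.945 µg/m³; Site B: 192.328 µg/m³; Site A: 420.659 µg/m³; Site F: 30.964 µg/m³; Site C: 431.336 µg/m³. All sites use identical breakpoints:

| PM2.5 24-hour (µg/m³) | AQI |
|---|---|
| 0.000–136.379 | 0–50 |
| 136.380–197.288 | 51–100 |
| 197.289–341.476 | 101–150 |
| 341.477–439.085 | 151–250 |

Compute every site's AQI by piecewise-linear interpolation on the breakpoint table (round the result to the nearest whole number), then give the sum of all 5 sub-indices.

743

Site G: 352.945 ∈ [341.477, 439.085] ↔ index [151, 250].
151 + (352.945−341.477)·(250−151)/(439.085−341.477) = 151 + 11.468·99/97.608 ≈ 162.63, so AQI = 163.
Site B: 192.328 ∈ [136.380, 197.288] ↔ index [51, 100].
51 + (192.328−136.380)·(100−51)/(197.288−136.380) = 51 + 55.948·49/60.908 ≈ 96.01, so AQI = 96.
Site A 420.659: bracket 341.477–439.085 → index 151–250; slope 99/97.608, offset 79.182.
AQI = 151 + 99/97.608·79.182 ≈ 231.31 ⇒ 231.
Site F: 30.964 lies in 0.000–136.379, so I_lo=0, I_hi=50, C_lo=0.000, C_hi=136.379.
(50−0)/(136.379−0.000) × (30.964−0.000) + 0 = 50/136.379 × 30.964 + 0 ≈ 11.35 → 11.
Site C: 431.336 ∈ [341.477, 439.085] ↔ index [151, 250].
151 + (431.336−341.477)·(250−151)/(439.085−341.477) = 151 + 89.859·99/97.608 ≈ 242.14, so AQI = 242.
AQIs: Site G=163, Site B=96, Site A=231, Site F=11, Site C=242. Sum = 163 + 96 + 231 + 11 + 242 = 743.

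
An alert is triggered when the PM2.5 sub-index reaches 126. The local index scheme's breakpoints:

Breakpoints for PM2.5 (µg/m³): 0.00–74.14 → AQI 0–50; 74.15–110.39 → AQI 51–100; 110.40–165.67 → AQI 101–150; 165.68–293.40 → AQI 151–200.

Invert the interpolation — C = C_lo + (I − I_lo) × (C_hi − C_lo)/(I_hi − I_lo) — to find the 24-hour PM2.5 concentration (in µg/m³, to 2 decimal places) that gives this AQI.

138.60

AQI 126 lies in the 101–150 band, which corresponds to 110.40–165.67 µg/m³.
C = 110.40 + (126−101)×(165.67−110.40)/(150−101) = 110.40 + 25×55.27/49 ≈ 138.5990 µg/m³ → 138.60 µg/m³ to 2 dp.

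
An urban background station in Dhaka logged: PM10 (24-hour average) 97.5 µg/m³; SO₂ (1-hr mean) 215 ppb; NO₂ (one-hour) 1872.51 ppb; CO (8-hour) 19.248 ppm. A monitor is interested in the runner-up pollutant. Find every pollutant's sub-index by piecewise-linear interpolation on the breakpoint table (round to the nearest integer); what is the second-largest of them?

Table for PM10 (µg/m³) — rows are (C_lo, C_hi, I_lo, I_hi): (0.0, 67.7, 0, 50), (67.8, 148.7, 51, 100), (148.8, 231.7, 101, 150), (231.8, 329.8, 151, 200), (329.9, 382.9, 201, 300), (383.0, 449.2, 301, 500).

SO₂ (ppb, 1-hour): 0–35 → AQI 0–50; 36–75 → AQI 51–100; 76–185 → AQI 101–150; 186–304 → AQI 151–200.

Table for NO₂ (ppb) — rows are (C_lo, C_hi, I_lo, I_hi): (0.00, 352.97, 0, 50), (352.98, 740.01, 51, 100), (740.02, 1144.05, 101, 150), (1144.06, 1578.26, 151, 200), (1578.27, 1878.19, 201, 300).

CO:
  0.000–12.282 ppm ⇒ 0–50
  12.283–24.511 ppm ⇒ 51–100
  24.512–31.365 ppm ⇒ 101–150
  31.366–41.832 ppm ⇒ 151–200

PM10: 97.5 ∈ [67.8, 148.7] ↔ index [51, 100].
51 + (97.5−67.8)·(100−51)/(148.7−67.8) = 51 + 29.7·49/80.9 ≈ 68.99, so AQI = 69.
SO₂ 215: bracket 186–304 → index 151–200; slope 49/118, offset 29.
AQI = 151 + 49/118·29 ≈ 163.04 ⇒ 163.
NO₂: 1872.51 lies in 1578.27–1878.19, so I_lo=201, I_hi=300, C_lo=1578.27, C_hi=1878.19.
(300−201)/(1878.19−1578.27) × (1872.51−1578.27) + 201 = 99/299.92 × 294.24 + 201 ≈ 298.13 → 298.
CO: 19.248 ∈ [12.283, 24.511] ↔ index [51, 100].
51 + (19.248−12.283)·(100−51)/(24.511−12.283) = 51 + 6.965·49/12.228 ≈ 78.91, so AQI = 79.
Sub-indices: PM10→69, SO₂→163, NO₂→298, CO→79. Ranked high→low: 298, 163, 79, 69. Second-highest sub-index = 163.

163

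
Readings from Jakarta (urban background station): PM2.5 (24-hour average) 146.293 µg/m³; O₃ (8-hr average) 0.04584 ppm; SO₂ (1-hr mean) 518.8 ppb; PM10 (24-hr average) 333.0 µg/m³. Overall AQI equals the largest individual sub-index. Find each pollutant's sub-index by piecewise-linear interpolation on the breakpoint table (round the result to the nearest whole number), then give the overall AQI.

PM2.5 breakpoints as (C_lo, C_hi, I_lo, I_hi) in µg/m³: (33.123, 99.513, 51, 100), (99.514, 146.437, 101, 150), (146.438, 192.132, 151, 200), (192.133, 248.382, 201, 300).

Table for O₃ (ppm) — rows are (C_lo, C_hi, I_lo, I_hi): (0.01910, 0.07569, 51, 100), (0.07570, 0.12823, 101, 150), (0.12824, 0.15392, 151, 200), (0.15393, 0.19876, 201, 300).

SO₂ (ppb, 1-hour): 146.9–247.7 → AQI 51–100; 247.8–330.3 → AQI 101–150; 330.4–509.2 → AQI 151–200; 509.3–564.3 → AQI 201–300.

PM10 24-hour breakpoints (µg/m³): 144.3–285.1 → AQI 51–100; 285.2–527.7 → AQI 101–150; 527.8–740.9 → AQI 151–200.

PM2.5: 146.293 lies in 99.514–146.437, so I_lo=101, I_hi=150, C_lo=99.514, C_hi=146.437.
(150−101)/(146.437−99.514) × (146.293−99.514) + 101 = 49/46.923 × 46.779 + 101 ≈ 149.85 → 150.
O₃: 0.04584 ∈ [0.01910, 0.07569] ↔ index [51, 100].
51 + (0.04584−0.01910)·(100−51)/(0.07569−0.01910) = 51 + 0.02674·49/0.05659 ≈ 74.15, so AQI = 74.
SO₂: 518.8 ∈ [509.3, 564.3] ↔ index [201, 300].
201 + (518.8−509.3)·(300−201)/(564.3−509.3) = 201 + 9.5·99/55.0 ≈ 218.10, so AQI = 218.
PM10: 333.0 lies in 285.2–527.7, so I_lo=101, I_hi=150, C_lo=285.2, C_hi=527.7.
(150−101)/(527.7−285.2) × (333.0−285.2) + 101 = 49/242.5 × 47.8 + 101 ≈ 110.66 → 111.
Sub-indices: PM2.5→150, O₃→74, SO₂→218, PM10→111. Overall AQI = max = 218; dominant pollutant is SO₂.
AQI 218: Very Unhealthy.

218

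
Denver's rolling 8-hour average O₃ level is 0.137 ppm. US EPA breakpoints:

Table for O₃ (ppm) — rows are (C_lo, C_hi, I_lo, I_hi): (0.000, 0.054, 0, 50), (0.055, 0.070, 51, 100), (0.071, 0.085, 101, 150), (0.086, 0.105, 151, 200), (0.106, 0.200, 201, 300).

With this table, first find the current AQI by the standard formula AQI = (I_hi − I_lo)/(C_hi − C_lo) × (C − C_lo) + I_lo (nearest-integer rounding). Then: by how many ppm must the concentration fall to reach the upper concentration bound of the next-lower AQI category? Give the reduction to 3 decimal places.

0.032

O₃ 0.137: bracket 0.106–0.200 → index 201–300; slope 99/0.094, offset 0.031.
AQI = 201 + 99/0.094·0.031 ≈ 233.65 ⇒ 234.
Current AQI 234 is in the Very Unhealthy range (201–300). The next-lower category tops out at AQI 200, whose upper concentration bound is 0.105 ppm.
Reduction needed = 0.137 − 0.105 = 0.032 ppm.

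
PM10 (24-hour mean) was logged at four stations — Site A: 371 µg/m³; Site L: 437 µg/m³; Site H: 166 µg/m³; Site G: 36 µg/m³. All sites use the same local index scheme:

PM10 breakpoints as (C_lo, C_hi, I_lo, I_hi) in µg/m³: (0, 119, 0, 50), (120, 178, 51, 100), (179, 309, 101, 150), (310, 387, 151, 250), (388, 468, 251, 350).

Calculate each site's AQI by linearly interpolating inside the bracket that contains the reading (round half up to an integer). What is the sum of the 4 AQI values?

Site A 371: bracket 310–387 → index 151–250; slope 99/77, offset 61.
AQI = 151 + 99/77·61 ≈ 229.43 ⇒ 229.
Site L 437: bracket 388–468 → index 251–350; slope 99/80, offset 49.
AQI = 251 + 99/80·49 ≈ 311.64 ⇒ 312.
Site H 166: bracket 120–178 → index 51–100; slope 49/58, offset 46.
AQI = 51 + 49/58·46 ≈ 89.86 ⇒ 90.
Site G: 36 lies in 0–119, so I_lo=0, I_hi=50, C_lo=0, C_hi=119.
(50−0)/(119−0) × (36−0) + 0 = 50/119 × 36 + 0 ≈ 15.13 → 15.
AQIs: Site A=229, Site L=312, Site H=90, Site G=15. Sum = 229 + 312 + 90 + 15 = 646.

646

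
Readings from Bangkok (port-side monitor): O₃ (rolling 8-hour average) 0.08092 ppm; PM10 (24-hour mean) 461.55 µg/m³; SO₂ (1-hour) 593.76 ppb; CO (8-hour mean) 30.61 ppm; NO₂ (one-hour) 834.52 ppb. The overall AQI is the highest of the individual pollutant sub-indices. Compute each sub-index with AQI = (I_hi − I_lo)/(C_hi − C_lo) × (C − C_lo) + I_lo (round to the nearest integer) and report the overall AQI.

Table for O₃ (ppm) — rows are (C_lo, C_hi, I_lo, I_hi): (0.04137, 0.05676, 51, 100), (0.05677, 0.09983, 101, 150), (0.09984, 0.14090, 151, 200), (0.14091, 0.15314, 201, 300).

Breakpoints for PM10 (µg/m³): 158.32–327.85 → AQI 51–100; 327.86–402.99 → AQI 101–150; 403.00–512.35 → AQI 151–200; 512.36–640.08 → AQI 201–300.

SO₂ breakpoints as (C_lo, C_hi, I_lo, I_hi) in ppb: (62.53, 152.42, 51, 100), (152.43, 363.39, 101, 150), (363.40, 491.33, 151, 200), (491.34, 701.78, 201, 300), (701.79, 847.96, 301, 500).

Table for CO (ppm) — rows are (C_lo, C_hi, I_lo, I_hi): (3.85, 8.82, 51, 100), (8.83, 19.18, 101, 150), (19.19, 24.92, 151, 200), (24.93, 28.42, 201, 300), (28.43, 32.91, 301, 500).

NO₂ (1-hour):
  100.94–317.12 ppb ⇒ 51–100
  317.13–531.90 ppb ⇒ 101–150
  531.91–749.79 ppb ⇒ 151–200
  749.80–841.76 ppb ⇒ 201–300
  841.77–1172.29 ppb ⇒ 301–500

O₃ 0.08092: bracket 0.05677–0.09983 → index 101–150; slope 49/0.04306, offset 0.02415.
AQI = 101 + 49/0.04306·0.02415 ≈ 128.48 ⇒ 128.
PM10: 461.55 lies in 403.00–512.35, so I_lo=151, I_hi=200, C_lo=403.00, C_hi=512.35.
(200−151)/(512.35−403.00) × (461.55−403.00) + 151 = 49/109.35 × 58.55 + 151 ≈ 177.24 → 177.
SO₂: row 491.34–701.78 (AQI 201–300). (300−201)·(593.76−491.34)/(701.78−491.34) + 201 = 99·102.42/210.44 + 201 ≈ 249.18 → 249.
CO 30.61: bracket 28.43–32.91 → index 301–500; slope 199/4.48, offset 2.18.
AQI = 301 + 199/4.48·2.18 ≈ 397.83 ⇒ 398.
NO₂: row 749.80–841.76 (AQI 201–300). (300−201)·(834.52−749.80)/(841.76−749.80) + 201 = 99·84.72/91.96 + 201 ≈ 292.21 → 292.
Sub-indices: O₃→128, PM10→177, SO₂→249, CO→398, NO₂→292. Overall AQI = max = 398; dominant pollutant is CO.

398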